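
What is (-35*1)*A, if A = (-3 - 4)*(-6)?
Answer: -1470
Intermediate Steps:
A = 42 (A = -7*(-6) = 42)
(-35*1)*A = -35*1*42 = -35*42 = -1470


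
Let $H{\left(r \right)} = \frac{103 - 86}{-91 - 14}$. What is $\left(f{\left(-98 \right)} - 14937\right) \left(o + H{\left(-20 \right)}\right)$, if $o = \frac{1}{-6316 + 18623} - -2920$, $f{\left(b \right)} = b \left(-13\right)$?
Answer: $- \frac{51552098746018}{1292235} \approx -3.9894 \cdot 10^{7}$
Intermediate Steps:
$H{\left(r \right)} = - \frac{17}{105}$ ($H{\left(r \right)} = \frac{17}{-105} = 17 \left(- \frac{1}{105}\right) = - \frac{17}{105}$)
$f{\left(b \right)} = - 13 b$
$o = \frac{35936441}{12307}$ ($o = \frac{1}{12307} + 2920 = \frac{35936441}{12307} \approx 2920.0$)
$\left(f{\left(-98 \right)} - 14937\right) \left(o + H{\left(-20 \right)}\right) = \left(\left(-13\right) \left(-98\right) - 14937\right) \left(\frac{35936441}{12307} - \frac{17}{105}\right) = \left(1274 - 14937\right) \frac{3773117086}{1292235} = \left(-13663\right) \frac{3773117086}{1292235} = - \frac{51552098746018}{1292235}$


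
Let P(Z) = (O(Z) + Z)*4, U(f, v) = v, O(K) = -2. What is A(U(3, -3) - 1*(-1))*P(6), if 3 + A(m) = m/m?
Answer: -32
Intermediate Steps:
P(Z) = -8 + 4*Z (P(Z) = (-2 + Z)*4 = -8 + 4*Z)
A(m) = -2 (A(m) = -3 + m/m = -3 + 1 = -2)
A(U(3, -3) - 1*(-1))*P(6) = -2*(-8 + 4*6) = -2*(-8 + 24) = -2*16 = -32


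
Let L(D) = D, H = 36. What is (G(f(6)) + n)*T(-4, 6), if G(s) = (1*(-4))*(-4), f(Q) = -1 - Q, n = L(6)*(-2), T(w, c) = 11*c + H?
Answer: 408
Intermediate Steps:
T(w, c) = 36 + 11*c (T(w, c) = 11*c + 36 = 36 + 11*c)
n = -12 (n = 6*(-2) = -12)
G(s) = 16 (G(s) = -4*(-4) = 16)
(G(f(6)) + n)*T(-4, 6) = (16 - 12)*(36 + 11*6) = 4*(36 + 66) = 4*102 = 408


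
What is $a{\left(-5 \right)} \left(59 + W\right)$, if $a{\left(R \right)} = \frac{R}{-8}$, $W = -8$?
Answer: $\frac{255}{8} \approx 31.875$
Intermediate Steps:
$a{\left(R \right)} = - \frac{R}{8}$ ($a{\left(R \right)} = R \left(- \frac{1}{8}\right) = - \frac{R}{8}$)
$a{\left(-5 \right)} \left(59 + W\right) = \left(- \frac{1}{8}\right) \left(-5\right) \left(59 - 8\right) = \frac{5}{8} \cdot 51 = \frac{255}{8}$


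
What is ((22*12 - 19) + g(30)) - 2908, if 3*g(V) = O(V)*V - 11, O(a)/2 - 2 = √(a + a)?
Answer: -7880/3 + 40*√15 ≈ -2471.7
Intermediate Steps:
O(a) = 4 + 2*√2*√a (O(a) = 4 + 2*√(a + a) = 4 + 2*√(2*a) = 4 + 2*(√2*√a) = 4 + 2*√2*√a)
g(V) = -11/3 + V*(4 + 2*√2*√V)/3 (g(V) = ((4 + 2*√2*√V)*V - 11)/3 = (V*(4 + 2*√2*√V) - 11)/3 = (-11 + V*(4 + 2*√2*√V))/3 = -11/3 + V*(4 + 2*√2*√V)/3)
((22*12 - 19) + g(30)) - 2908 = ((22*12 - 19) + (-11/3 + (⅔)*30*(2 + √2*√30))) - 2908 = ((264 - 19) + (-11/3 + (⅔)*30*(2 + 2*√15))) - 2908 = (245 + (-11/3 + (40 + 40*√15))) - 2908 = (245 + (109/3 + 40*√15)) - 2908 = (844/3 + 40*√15) - 2908 = -7880/3 + 40*√15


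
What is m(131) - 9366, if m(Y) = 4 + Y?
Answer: -9231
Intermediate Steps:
m(131) - 9366 = (4 + 131) - 9366 = 135 - 9366 = -9231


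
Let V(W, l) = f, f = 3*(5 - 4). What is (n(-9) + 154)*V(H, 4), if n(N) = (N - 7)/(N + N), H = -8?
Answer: 1394/3 ≈ 464.67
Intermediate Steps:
f = 3 (f = 3*1 = 3)
V(W, l) = 3
n(N) = (-7 + N)/(2*N) (n(N) = (-7 + N)/((2*N)) = (-7 + N)*(1/(2*N)) = (-7 + N)/(2*N))
(n(-9) + 154)*V(H, 4) = ((1/2)*(-7 - 9)/(-9) + 154)*3 = ((1/2)*(-1/9)*(-16) + 154)*3 = (8/9 + 154)*3 = (1394/9)*3 = 1394/3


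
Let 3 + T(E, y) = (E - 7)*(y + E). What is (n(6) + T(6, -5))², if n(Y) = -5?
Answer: 81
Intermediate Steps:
T(E, y) = -3 + (-7 + E)*(E + y) (T(E, y) = -3 + (E - 7)*(y + E) = -3 + (-7 + E)*(E + y))
(n(6) + T(6, -5))² = (-5 + (-3 + 6² - 7*6 - 7*(-5) + 6*(-5)))² = (-5 + (-3 + 36 - 42 + 35 - 30))² = (-5 - 4)² = (-9)² = 81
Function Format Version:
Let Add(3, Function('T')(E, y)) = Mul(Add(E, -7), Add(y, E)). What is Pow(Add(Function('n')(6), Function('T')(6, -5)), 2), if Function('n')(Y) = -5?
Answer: 81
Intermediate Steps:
Function('T')(E, y) = Add(-3, Mul(Add(-7, E), Add(E, y))) (Function('T')(E, y) = Add(-3, Mul(Add(E, -7), Add(y, E))) = Add(-3, Mul(Add(-7, E), Add(E, y))))
Pow(Add(Function('n')(6), Function('T')(6, -5)), 2) = Pow(Add(-5, Add(-3, Pow(6, 2), Mul(-7, 6), Mul(-7, -5), Mul(6, -5))), 2) = Pow(Add(-5, Add(-3, 36, -42, 35, -30)), 2) = Pow(Add(-5, -4), 2) = Pow(-9, 2) = 81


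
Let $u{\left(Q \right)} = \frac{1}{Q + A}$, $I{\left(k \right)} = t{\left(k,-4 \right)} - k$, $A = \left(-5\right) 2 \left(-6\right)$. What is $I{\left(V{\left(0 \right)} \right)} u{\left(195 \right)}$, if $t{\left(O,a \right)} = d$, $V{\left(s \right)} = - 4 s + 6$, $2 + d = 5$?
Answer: $- \frac{1}{85} \approx -0.011765$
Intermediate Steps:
$d = 3$ ($d = -2 + 5 = 3$)
$V{\left(s \right)} = 6 - 4 s$
$t{\left(O,a \right)} = 3$
$A = 60$ ($A = \left(-10\right) \left(-6\right) = 60$)
$I{\left(k \right)} = 3 - k$
$u{\left(Q \right)} = \frac{1}{60 + Q}$ ($u{\left(Q \right)} = \frac{1}{Q + 60} = \frac{1}{60 + Q}$)
$I{\left(V{\left(0 \right)} \right)} u{\left(195 \right)} = \frac{3 - \left(6 - 0\right)}{60 + 195} = \frac{3 - \left(6 + 0\right)}{255} = \left(3 - 6\right) \frac{1}{255} = \left(-3\right) \frac{1}{255} = - \frac{1}{85}$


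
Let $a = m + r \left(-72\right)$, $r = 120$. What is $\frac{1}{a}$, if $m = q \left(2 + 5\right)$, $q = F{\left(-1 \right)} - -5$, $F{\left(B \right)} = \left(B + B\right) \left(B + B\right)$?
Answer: $- \frac{1}{8577} \approx -0.00011659$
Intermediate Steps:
$F{\left(B \right)} = 4 B^{2}$ ($F{\left(B \right)} = 2 B 2 B = 4 B^{2}$)
$q = 9$ ($q = 4 \left(-1\right)^{2} - -5 = 4 \cdot 1 + 5 = 4 + 5 = 9$)
$m = 63$ ($m = 9 \left(2 + 5\right) = 9 \cdot 7 = 63$)
$a = -8577$ ($a = 63 + 120 \left(-72\right) = 63 - 8640 = -8577$)
$\frac{1}{a} = \frac{1}{-8577} = - \frac{1}{8577}$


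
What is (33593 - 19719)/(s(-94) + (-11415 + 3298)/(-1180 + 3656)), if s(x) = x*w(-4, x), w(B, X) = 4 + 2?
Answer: -34352024/1404581 ≈ -24.457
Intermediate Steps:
w(B, X) = 6
s(x) = 6*x (s(x) = x*6 = 6*x)
(33593 - 19719)/(s(-94) + (-11415 + 3298)/(-1180 + 3656)) = (33593 - 19719)/(6*(-94) + (-11415 + 3298)/(-1180 + 3656)) = 13874/(-564 - 8117/2476) = 13874/(-1404581/2476) = 13874*(-2476/1404581) = -34352024/1404581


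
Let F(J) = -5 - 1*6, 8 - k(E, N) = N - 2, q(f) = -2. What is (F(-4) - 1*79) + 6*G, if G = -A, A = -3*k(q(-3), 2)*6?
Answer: 774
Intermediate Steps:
k(E, N) = 10 - N (k(E, N) = 8 - (N - 2) = 8 - (-2 + N) = 8 + (2 - N) = 10 - N)
F(J) = -11 (F(J) = -5 - 6 = -11)
A = -144 (A = -3*(10 - 1*2)*6 = -3*(10 - 2)*6 = -3*8*6 = -24*6 = -144)
G = 144 (G = -1*(-144) = 144)
(F(-4) - 1*79) + 6*G = (-11 - 1*79) + 6*144 = (-11 - 79) + 864 = -90 + 864 = 774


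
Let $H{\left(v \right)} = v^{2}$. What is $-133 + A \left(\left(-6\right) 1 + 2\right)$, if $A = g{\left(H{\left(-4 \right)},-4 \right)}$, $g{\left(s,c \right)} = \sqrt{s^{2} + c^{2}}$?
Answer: $-133 - 16 \sqrt{17} \approx -198.97$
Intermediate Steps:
$g{\left(s,c \right)} = \sqrt{c^{2} + s^{2}}$
$A = 4 \sqrt{17}$ ($A = \sqrt{\left(-4\right)^{2} + \left(\left(-4\right)^{2}\right)^{2}} = \sqrt{16 + 16^{2}} = \sqrt{16 + 256} = \sqrt{272} = 4 \sqrt{17} \approx 16.492$)
$-133 + A \left(\left(-6\right) 1 + 2\right) = -133 + 4 \sqrt{17} \left(\left(-6\right) 1 + 2\right) = -133 + 4 \sqrt{17} \left(-6 + 2\right) = -133 + 4 \sqrt{17} \left(-4\right) = -133 - 16 \sqrt{17}$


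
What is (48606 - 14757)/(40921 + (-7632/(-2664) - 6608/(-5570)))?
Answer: 1162656735/1405707301 ≈ 0.82710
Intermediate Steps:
(48606 - 14757)/(40921 + (-7632/(-2664) - 6608/(-5570))) = 33849/(40921 + (-7632*(-1/2664) - 6608*(-1/5570))) = 33849/(40921 + (106/37 + 3304/2785)) = 33849/(40921 + 417458/103045) = 33849/(4217121903/103045) = 33849*(103045/4217121903) = 1162656735/1405707301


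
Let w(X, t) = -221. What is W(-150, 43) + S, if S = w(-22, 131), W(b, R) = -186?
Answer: -407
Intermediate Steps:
S = -221
W(-150, 43) + S = -186 - 221 = -407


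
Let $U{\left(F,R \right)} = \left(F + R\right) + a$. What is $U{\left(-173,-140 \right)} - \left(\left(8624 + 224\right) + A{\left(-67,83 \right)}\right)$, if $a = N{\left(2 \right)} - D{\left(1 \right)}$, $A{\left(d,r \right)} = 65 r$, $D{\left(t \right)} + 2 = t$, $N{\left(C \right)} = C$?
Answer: $-14553$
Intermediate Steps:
$D{\left(t \right)} = -2 + t$
$a = 3$ ($a = 2 - \left(-2 + 1\right) = 2 - -1 = 2 + 1 = 3$)
$U{\left(F,R \right)} = 3 + F + R$ ($U{\left(F,R \right)} = \left(F + R\right) + 3 = 3 + F + R$)
$U{\left(-173,-140 \right)} - \left(\left(8624 + 224\right) + A{\left(-67,83 \right)}\right) = \left(3 - 173 - 140\right) - \left(\left(8624 + 224\right) + 65 \cdot 83\right) = -310 - \left(8848 + 5395\right) = -310 - 14243 = -14553$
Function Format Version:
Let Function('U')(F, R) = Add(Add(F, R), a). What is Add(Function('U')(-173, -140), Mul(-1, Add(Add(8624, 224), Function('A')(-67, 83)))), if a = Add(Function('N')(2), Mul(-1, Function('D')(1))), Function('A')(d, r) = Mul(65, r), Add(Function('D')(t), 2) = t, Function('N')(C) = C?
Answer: -14553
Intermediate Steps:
Function('D')(t) = Add(-2, t)
a = 3 (a = Add(2, Mul(-1, Add(-2, 1))) = Add(2, Mul(-1, -1)) = Add(2, 1) = 3)
Function('U')(F, R) = Add(3, F, R) (Function('U')(F, R) = Add(Add(F, R), 3) = Add(3, F, R))
Add(Function('U')(-173, -140), Mul(-1, Add(Add(8624, 224), Function('A')(-67, 83)))) = Add(Add(3, -173, -140), Mul(-1, Add(Add(8624, 224), Mul(65, 83)))) = Add(-310, Mul(-1, Add(8848, 5395))) = Add(-310, Mul(-1, 14243)) = Add(-310, -14243) = -14553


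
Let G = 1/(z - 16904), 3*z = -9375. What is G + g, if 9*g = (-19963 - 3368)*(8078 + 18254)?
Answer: -4101618014959/60087 ≈ -6.8261e+7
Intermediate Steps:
z = -3125 (z = (⅓)*(-9375) = -3125)
G = -1/20029 (G = 1/(-3125 - 16904) = 1/(-20029) = -1/20029 ≈ -4.9928e-5)
g = -204783964/3 (g = ((-19963 - 3368)*(8078 + 18254))/9 = (-23331*26332)/9 = (⅑)*(-614351892) = -204783964/3 ≈ -6.8261e+7)
G + g = -1/20029 - 204783964/3 = -4101618014959/60087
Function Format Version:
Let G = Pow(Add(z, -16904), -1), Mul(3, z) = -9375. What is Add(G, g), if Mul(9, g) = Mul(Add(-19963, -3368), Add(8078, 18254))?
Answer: Rational(-4101618014959, 60087) ≈ -6.8261e+7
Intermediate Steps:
z = -3125 (z = Mul(Rational(1, 3), -9375) = -3125)
G = Rational(-1, 20029) (G = Pow(Add(-3125, -16904), -1) = Pow(-20029, -1) = Rational(-1, 20029) ≈ -4.9928e-5)
g = Rational(-204783964, 3) (g = Mul(Rational(1, 9), Mul(Add(-19963, -3368), Add(8078, 18254))) = Mul(Rational(1, 9), Mul(-23331, 26332)) = Mul(Rational(1, 9), -614351892) = Rational(-204783964, 3) ≈ -6.8261e+7)
Add(G, g) = Add(Rational(-1, 20029), Rational(-204783964, 3)) = Rational(-4101618014959, 60087)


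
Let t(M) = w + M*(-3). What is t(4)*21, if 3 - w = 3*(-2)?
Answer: -63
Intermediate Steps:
w = 9 (w = 3 - 3*(-2) = 3 - 1*(-6) = 3 + 6 = 9)
t(M) = 9 - 3*M (t(M) = 9 + M*(-3) = 9 - 3*M)
t(4)*21 = (9 - 3*4)*21 = (9 - 12)*21 = -3*21 = -63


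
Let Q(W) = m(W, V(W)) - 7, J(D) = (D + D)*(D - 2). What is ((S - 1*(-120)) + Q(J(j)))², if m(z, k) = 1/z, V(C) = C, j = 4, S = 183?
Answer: 22439169/256 ≈ 87653.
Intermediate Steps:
J(D) = 2*D*(-2 + D) (J(D) = (2*D)*(-2 + D) = 2*D*(-2 + D))
Q(W) = -7 + 1/W (Q(W) = 1/W - 7 = -7 + 1/W)
((S - 1*(-120)) + Q(J(j)))² = ((183 - 1*(-120)) + (-7 + 1/(2*4*(-2 + 4))))² = ((183 + 120) + (-7 + 1/(2*4*2)))² = (303 + (-7 + 1/16))² = (303 - 111/16)² = (4737/16)² = 22439169/256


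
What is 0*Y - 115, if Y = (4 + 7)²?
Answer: -115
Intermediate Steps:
Y = 121 (Y = 11² = 121)
0*Y - 115 = 0*121 - 115 = 0 - 115 = -115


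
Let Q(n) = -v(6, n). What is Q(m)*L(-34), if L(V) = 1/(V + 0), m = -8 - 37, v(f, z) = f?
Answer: 3/17 ≈ 0.17647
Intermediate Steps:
m = -45
L(V) = 1/V
Q(n) = -6 (Q(n) = -1*6 = -6)
Q(m)*L(-34) = -6/(-34) = -6*(-1/34) = 3/17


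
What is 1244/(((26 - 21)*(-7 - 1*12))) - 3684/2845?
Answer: -777832/54055 ≈ -14.390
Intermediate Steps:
1244/(((26 - 21)*(-7 - 1*12))) - 3684/2845 = 1244/((5*(-7 - 12))) - 3684*1/2845 = 1244/((5*(-19))) - 3684/2845 = 1244/(-95) - 3684/2845 = 1244*(-1/95) - 3684/2845 = -1244/95 - 3684/2845 = -777832/54055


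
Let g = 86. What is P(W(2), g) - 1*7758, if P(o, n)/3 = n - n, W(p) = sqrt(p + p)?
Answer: -7758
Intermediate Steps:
W(p) = sqrt(2)*sqrt(p) (W(p) = sqrt(2*p) = sqrt(2)*sqrt(p))
P(o, n) = 0 (P(o, n) = 3*(n - n) = 3*0 = 0)
P(W(2), g) - 1*7758 = 0 - 1*7758 = 0 - 7758 = -7758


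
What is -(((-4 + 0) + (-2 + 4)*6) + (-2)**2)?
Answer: -12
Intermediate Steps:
-(((-4 + 0) + (-2 + 4)*6) + (-2)**2) = -((-4 + 2*6) + 4) = -((-4 + 12) + 4) = -(8 + 4) = -1*12 = -12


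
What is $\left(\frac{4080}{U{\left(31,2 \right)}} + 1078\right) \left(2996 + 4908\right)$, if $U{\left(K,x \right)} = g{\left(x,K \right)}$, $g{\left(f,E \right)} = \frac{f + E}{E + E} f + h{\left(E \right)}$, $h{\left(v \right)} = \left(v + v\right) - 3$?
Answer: $\frac{443812928}{49} \approx 9.0574 \cdot 10^{6}$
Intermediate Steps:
$h{\left(v \right)} = -3 + 2 v$ ($h{\left(v \right)} = 2 v - 3 = -3 + 2 v$)
$g{\left(f,E \right)} = -3 + 2 E + \frac{f \left(E + f\right)}{2 E}$ ($g{\left(f,E \right)} = \frac{f + E}{E + E} f + \left(-3 + 2 E\right) = \frac{E + f}{2 E} f + \left(-3 + 2 E\right) = \frac{f \left(E + f\right)}{2 E} + \left(-3 + 2 E\right) = -3 + 2 E + \frac{f \left(E + f\right)}{2 E}$)
$U{\left(K,x \right)} = \frac{x^{2} + K \left(-6 + x + 4 K\right)}{2 K}$
$\left(\frac{4080}{U{\left(31,2 \right)}} + 1078\right) \left(2996 + 4908\right) = \left(\frac{4080}{\frac{1}{2} \cdot \frac{1}{31} \left(2^{2} + 31 \left(-6 + 2 + 4 \cdot 31\right)\right)} + 1078\right) \left(2996 + 4908\right) = \left(\frac{4080}{\frac{1}{2} \cdot \frac{1}{31} \left(4 + 31 \left(-6 + 2 + 124\right)\right)} + 1078\right) 7904 = \left(\frac{4080}{\frac{1}{2} \cdot \frac{1}{31} \left(4 + 31 \cdot 120\right)} + 1078\right) 7904 = \left(\frac{4080}{\frac{1}{2} \cdot \frac{1}{31} \left(4 + 3720\right)} + 1078\right) 7904 = \left(\frac{4080}{\frac{1}{2} \cdot \frac{1}{31} \cdot 3724} + 1078\right) 7904 = \left(\frac{4080}{\frac{1862}{31}} + 1078\right) 7904 = \left(4080 \cdot \frac{31}{1862} + 1078\right) 7904 = \left(\frac{63240}{931} + 1078\right) 7904 = \frac{1066858}{931} \cdot 7904 = \frac{443812928}{49}$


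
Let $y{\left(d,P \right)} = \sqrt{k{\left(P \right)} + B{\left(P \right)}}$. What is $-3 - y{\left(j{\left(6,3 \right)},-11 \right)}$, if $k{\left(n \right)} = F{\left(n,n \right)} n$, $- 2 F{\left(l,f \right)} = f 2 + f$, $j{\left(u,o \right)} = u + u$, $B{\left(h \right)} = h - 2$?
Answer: $-3 - \frac{i \sqrt{778}}{2} \approx -3.0 - 13.946 i$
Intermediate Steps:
$B{\left(h \right)} = -2 + h$ ($B{\left(h \right)} = h - 2 = -2 + h$)
$j{\left(u,o \right)} = 2 u$
$F{\left(l,f \right)} = - \frac{3 f}{2}$ ($F{\left(l,f \right)} = - \frac{f 2 + f}{2} = - \frac{2 f + f}{2} = - \frac{3 f}{2}$)
$k{\left(n \right)} = - \frac{3 n^{2}}{2}$ ($k{\left(n \right)} = - \frac{3 n}{2} n = - \frac{3 n^{2}}{2}$)
$y{\left(d,P \right)} = \sqrt{-2 + P - \frac{3 P^{2}}{2}}$ ($y{\left(d,P \right)} = \sqrt{- \frac{3 P^{2}}{2} + \left(-2 + P\right)} = \sqrt{-2 + P - \frac{3 P^{2}}{2}}$)
$-3 - y{\left(j{\left(6,3 \right)},-11 \right)} = -3 - \frac{\sqrt{-8 - 6 \left(-11\right)^{2} + 4 \left(-11\right)}}{2} = -3 - \frac{\sqrt{-8 - 726 - 44}}{2} = -3 - \frac{\sqrt{-778}}{2} = -3 - \frac{i \sqrt{778}}{2}$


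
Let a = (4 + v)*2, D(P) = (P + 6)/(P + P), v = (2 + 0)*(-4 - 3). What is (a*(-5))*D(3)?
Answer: 150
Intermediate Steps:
v = -14 (v = 2*(-7) = -14)
D(P) = (6 + P)/(2*P) (D(P) = (6 + P)/((2*P)) = (6 + P)*(1/(2*P)) = (6 + P)/(2*P))
a = -20 (a = (4 - 14)*2 = -10*2 = -20)
(a*(-5))*D(3) = (-20*(-5))*((1/2)*(6 + 3)/3) = 100*((1/2)*(1/3)*9) = 100*(3/2) = 150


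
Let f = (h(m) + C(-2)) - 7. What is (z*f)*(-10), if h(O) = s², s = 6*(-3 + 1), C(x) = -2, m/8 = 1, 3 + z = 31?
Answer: -37800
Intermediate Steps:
z = 28 (z = -3 + 31 = 28)
m = 8 (m = 8*1 = 8)
s = -12 (s = 6*(-2) = -12)
h(O) = 144 (h(O) = (-12)² = 144)
f = 135 (f = (144 - 2) - 7 = 142 - 7 = 135)
(z*f)*(-10) = (28*135)*(-10) = 3780*(-10) = -37800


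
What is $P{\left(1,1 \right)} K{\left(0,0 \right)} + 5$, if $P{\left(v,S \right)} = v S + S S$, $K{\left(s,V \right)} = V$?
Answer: $5$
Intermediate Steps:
$P{\left(v,S \right)} = S^{2} + S v$ ($P{\left(v,S \right)} = S v + S^{2} = S^{2} + S v$)
$P{\left(1,1 \right)} K{\left(0,0 \right)} + 5 = 1 \left(1 + 1\right) 0 + 5 = 1 \cdot 2 \cdot 0 + 5 = 2 \cdot 0 + 5 = 0 + 5 = 5$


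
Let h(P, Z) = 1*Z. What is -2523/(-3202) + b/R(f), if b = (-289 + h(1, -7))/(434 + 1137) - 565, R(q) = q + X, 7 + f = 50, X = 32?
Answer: -2545818547/377275650 ≈ -6.7479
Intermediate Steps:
f = 43 (f = -7 + 50 = 43)
h(P, Z) = Z
R(q) = 32 + q (R(q) = q + 32 = 32 + q)
b = -887911/1571 (b = (-289 - 7)/(434 + 1137) - 565 = -296/1571 - 565 = -887911/1571 ≈ -565.19)
-2523/(-3202) + b/R(f) = -2523/(-3202) - 887911/(1571*(32 + 43)) = -2523*(-1/3202) - 887911/1571/75 = 2523/3202 - 887911/1571*1/75 = 2523/3202 - 887911/117825 = -2545818547/377275650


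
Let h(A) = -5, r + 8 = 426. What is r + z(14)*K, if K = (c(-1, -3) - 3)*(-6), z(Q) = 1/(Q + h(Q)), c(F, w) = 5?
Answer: 1250/3 ≈ 416.67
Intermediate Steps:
r = 418 (r = -8 + 426 = 418)
z(Q) = 1/(-5 + Q) (z(Q) = 1/(Q - 5) = 1/(-5 + Q))
K = -12 (K = (5 - 3)*(-6) = 2*(-6) = -12)
r + z(14)*K = 418 - 12/(-5 + 14) = 418 - 12/9 = 418 + (⅑)*(-12) = 418 - 4/3 = 1250/3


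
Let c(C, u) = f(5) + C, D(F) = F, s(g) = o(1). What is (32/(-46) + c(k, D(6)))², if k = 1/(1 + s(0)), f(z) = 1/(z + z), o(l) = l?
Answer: 121/13225 ≈ 0.0091493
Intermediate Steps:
s(g) = 1
f(z) = 1/(2*z)
k = ½ (k = 1/(1 + 1) = 1/2 = ½ ≈ 0.50000)
c(C, u) = ⅒ + C (c(C, u) = (½)/5 + C = (½)*(⅕) + C = ⅒ + C)
(32/(-46) + c(k, D(6)))² = (32/(-46) + (⅒ + ½))² = (32*(-1/46) + ⅗)² = (-16/23 + ⅗)² = (-11/115)² = 121/13225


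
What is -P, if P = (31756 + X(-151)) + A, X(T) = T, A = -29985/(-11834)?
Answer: -374043555/11834 ≈ -31608.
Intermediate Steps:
A = 29985/11834 (A = -29985*(-1/11834) = 29985/11834 ≈ 2.5338)
P = 374043555/11834 (P = (31756 - 151) + 29985/11834 = 31605 + 29985/11834 = 374043555/11834 ≈ 31608.)
-P = -1*374043555/11834 = -374043555/11834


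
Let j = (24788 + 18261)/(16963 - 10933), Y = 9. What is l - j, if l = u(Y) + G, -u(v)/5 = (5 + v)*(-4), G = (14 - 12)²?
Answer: 1669471/6030 ≈ 276.86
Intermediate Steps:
G = 4 (G = 2² = 4)
u(v) = 100 + 20*v (u(v) = -5*(5 + v)*(-4) = -5*(-20 - 4*v) = 100 + 20*v)
j = 43049/6030 ≈ 7.1391
l = 284 (l = (100 + 20*9) + 4 = (100 + 180) + 4 = 280 + 4 = 284)
l - j = 284 - 1*43049/6030 = 284 - 43049/6030 = 1669471/6030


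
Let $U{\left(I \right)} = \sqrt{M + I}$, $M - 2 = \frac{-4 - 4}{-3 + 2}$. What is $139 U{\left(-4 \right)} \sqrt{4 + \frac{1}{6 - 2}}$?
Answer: $\frac{139 \sqrt{102}}{2} \approx 701.92$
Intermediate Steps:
$M = 10$ ($M = 2 + \frac{-4 - 4}{-3 + 2} = 2 - \frac{8}{-1} = 2 - -8 = 2 + 8 = 10$)
$U{\left(I \right)} = \sqrt{10 + I}$
$139 U{\left(-4 \right)} \sqrt{4 + \frac{1}{6 - 2}} = 139 \sqrt{10 - 4} \sqrt{4 + \frac{1}{6 - 2}} = 139 \sqrt{6} \sqrt{4 + \frac{1}{4}} = 139 \sqrt{6} \sqrt{\frac{17}{4}} = 139 \sqrt{6} \frac{\sqrt{17}}{2} = 139 \frac{\sqrt{102}}{2} = \frac{139 \sqrt{102}}{2}$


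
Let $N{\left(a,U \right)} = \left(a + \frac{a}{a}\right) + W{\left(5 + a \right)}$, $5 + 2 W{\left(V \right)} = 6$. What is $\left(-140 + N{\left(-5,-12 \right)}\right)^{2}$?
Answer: $\frac{82369}{4} \approx 20592.0$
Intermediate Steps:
$W{\left(V \right)} = \frac{1}{2}$ ($W{\left(V \right)} = - \frac{5}{2} + \frac{1}{2} \cdot 6 = - \frac{5}{2} + 3 = \frac{1}{2}$)
$N{\left(a,U \right)} = \frac{3}{2} + a$ ($N{\left(a,U \right)} = \left(a + \frac{a}{a}\right) + \frac{1}{2} = \left(a + 1\right) + \frac{1}{2} = \left(1 + a\right) + \frac{1}{2} = \frac{3}{2} + a$)
$\left(-140 + N{\left(-5,-12 \right)}\right)^{2} = \left(-140 + \left(\frac{3}{2} - 5\right)\right)^{2} = \left(-140 - \frac{7}{2}\right)^{2} = \left(- \frac{287}{2}\right)^{2} = \frac{82369}{4}$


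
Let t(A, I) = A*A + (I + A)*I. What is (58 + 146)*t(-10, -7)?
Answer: 44676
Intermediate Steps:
t(A, I) = A² + I*(A + I) (t(A, I) = A² + (A + I)*I = A² + I*(A + I))
(58 + 146)*t(-10, -7) = (58 + 146)*((-10)² + (-7)² - 10*(-7)) = 204*(100 + 49 + 70) = 204*219 = 44676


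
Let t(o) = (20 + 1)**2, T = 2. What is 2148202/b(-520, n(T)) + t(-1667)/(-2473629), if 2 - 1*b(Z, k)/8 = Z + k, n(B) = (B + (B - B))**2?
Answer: 126520308037/244064728 ≈ 518.39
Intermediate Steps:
t(o) = 441 (t(o) = 21**2 = 441)
n(B) = B**2 (n(B) = (B + 0)**2 = B**2)
b(Z, k) = 16 - 8*Z - 8*k (b(Z, k) = 16 - 8*(Z + k) = 16 + (-8*Z - 8*k) = 16 - 8*Z - 8*k)
2148202/b(-520, n(T)) + t(-1667)/(-2473629) = 2148202/(16 - 8*(-520) - 8*2**2) + 441/(-2473629) = 2148202/(16 + 4160 - 8*4) + 441*(-1/2473629) = 2148202/(16 + 4160 - 32) - 147/824543 = 2148202/4144 - 147/824543 = 2148202*(1/4144) - 147/824543 = 153443/296 - 147/824543 = 126520308037/244064728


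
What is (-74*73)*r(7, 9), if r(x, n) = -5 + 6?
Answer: -5402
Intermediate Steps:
r(x, n) = 1
(-74*73)*r(7, 9) = -74*73*1 = -5402*1 = -5402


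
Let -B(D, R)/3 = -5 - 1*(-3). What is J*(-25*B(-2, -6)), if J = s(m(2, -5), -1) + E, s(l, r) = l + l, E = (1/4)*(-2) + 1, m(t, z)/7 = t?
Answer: -4275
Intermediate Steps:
m(t, z) = 7*t
B(D, R) = 6 (B(D, R) = -3*(-5 - 1*(-3)) = -3*(-5 + 3) = -3*(-2) = 6)
E = ½ (E = (1*(¼))*(-2) + 1 = (¼)*(-2) + 1 = -½ + 1 = ½ ≈ 0.50000)
s(l, r) = 2*l
J = 57/2 (J = 2*(7*2) + ½ = 2*14 + ½ = 28 + ½ = 57/2 ≈ 28.500)
J*(-25*B(-2, -6)) = 57*(-25*6)/2 = (57/2)*(-150) = -4275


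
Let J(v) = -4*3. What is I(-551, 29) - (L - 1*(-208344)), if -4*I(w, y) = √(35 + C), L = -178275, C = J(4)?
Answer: -30069 - √23/4 ≈ -30070.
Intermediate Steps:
J(v) = -12
C = -12
I(w, y) = -√23/4 (I(w, y) = -√(35 - 12)/4 = -√23/4)
I(-551, 29) - (L - 1*(-208344)) = -√23/4 - (-178275 - 1*(-208344)) = -√23/4 - (-178275 + 208344) = -√23/4 - 1*30069 = -√23/4 - 30069 = -30069 - √23/4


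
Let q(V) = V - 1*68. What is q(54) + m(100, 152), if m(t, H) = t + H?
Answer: 238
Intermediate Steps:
m(t, H) = H + t
q(V) = -68 + V (q(V) = V - 68 = -68 + V)
q(54) + m(100, 152) = (-68 + 54) + (152 + 100) = -14 + 252 = 238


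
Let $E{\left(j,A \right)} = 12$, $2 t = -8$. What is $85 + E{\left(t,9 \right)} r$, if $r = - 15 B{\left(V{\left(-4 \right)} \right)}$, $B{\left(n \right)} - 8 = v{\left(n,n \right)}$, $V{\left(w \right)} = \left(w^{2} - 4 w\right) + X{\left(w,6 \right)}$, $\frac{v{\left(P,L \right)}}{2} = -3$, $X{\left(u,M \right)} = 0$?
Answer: $-275$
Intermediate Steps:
$t = -4$ ($t = \frac{1}{2} \left(-8\right) = -4$)
$v{\left(P,L \right)} = -6$ ($v{\left(P,L \right)} = 2 \left(-3\right) = -6$)
$V{\left(w \right)} = w^{2} - 4 w$ ($V{\left(w \right)} = \left(w^{2} - 4 w\right) + 0 = w^{2} - 4 w$)
$B{\left(n \right)} = 2$ ($B{\left(n \right)} = 8 - 6 = 2$)
$r = -30$ ($r = \left(-15\right) 2 = -30$)
$85 + E{\left(t,9 \right)} r = 85 + 12 \left(-30\right) = 85 - 360 = -275$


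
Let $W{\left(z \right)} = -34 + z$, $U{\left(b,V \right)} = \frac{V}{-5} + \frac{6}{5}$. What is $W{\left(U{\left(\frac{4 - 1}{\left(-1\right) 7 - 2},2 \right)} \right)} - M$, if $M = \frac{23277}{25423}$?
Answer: $- \frac{4336603}{127115} \approx -34.116$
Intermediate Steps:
$U{\left(b,V \right)} = \frac{6}{5} - \frac{V}{5}$ ($U{\left(b,V \right)} = V \left(- \frac{1}{5}\right) + 6 \cdot \frac{1}{5} = - \frac{V}{5} + \frac{6}{5} = \frac{6}{5} - \frac{V}{5}$)
$M = \frac{23277}{25423}$ ($M = 23277 \cdot \frac{1}{25423} = \frac{23277}{25423} \approx 0.91559$)
$W{\left(U{\left(\frac{4 - 1}{\left(-1\right) 7 - 2},2 \right)} \right)} - M = \left(-34 + \left(\frac{6}{5} - \frac{2}{5}\right)\right) - \frac{23277}{25423} = \left(-34 + \frac{4}{5}\right) - \frac{23277}{25423} = - \frac{166}{5} - \frac{23277}{25423} = - \frac{4336603}{127115}$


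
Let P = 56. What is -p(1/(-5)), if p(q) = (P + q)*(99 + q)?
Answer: -137826/25 ≈ -5513.0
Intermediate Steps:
p(q) = (56 + q)*(99 + q)
-p(1/(-5)) = -(5544 + (1/(-5))**2 + 155/(-5)) = -(5544 + (-1/5)**2 + 155*(-1/5)) = -(5544 + 1/25 - 31) = -1*137826/25 = -137826/25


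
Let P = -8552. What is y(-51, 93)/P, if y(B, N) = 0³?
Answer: 0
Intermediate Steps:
y(B, N) = 0
y(-51, 93)/P = 0/(-8552) = 0*(-1/8552) = 0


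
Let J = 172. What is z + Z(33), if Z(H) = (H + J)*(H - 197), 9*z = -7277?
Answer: -309857/9 ≈ -34429.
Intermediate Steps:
z = -7277/9 (z = (⅑)*(-7277) = -7277/9 ≈ -808.56)
Z(H) = (-197 + H)*(172 + H) (Z(H) = (H + 172)*(H - 197) = (172 + H)*(-197 + H) = (-197 + H)*(172 + H))
z + Z(33) = -7277/9 + (-33884 + 33² - 25*33) = -7277/9 + (-33884 + 1089 - 825) = -7277/9 - 33620 = -309857/9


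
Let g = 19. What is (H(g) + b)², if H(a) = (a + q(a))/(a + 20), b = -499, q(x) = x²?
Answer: 364084561/1521 ≈ 2.3937e+5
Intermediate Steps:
H(a) = (a + a²)/(20 + a) (H(a) = (a + a²)/(a + 20) = (a + a²)/(20 + a))
(H(g) + b)² = (19*(1 + 19)/(20 + 19) - 499)² = (19*20/39 - 499)² = (19*(1/39)*20 - 499)² = (380/39 - 499)² = (-19081/39)² = 364084561/1521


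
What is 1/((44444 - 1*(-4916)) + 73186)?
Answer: 1/122546 ≈ 8.1602e-6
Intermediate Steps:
1/((44444 - 1*(-4916)) + 73186) = 1/((44444 + 4916) + 73186) = 1/(49360 + 73186) = 1/122546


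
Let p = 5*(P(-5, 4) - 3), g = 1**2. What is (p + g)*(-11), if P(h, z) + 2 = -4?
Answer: 484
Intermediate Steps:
g = 1
P(h, z) = -6 (P(h, z) = -2 - 4 = -6)
p = -45 (p = 5*(-6 - 3) = 5*(-9) = -45)
(p + g)*(-11) = (-45 + 1)*(-11) = -44*(-11) = 484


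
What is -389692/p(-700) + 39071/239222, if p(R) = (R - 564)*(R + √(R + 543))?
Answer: (-7331609853*I + 6173218*√157)/(37797076*(√157 + 700*I)) ≈ -0.27696 - 0.0078811*I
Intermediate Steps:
p(R) = (-564 + R)*(R + √(543 + R))
-389692/p(-700) + 39071/239222 = -389692/((-700)² - 564*(-700) - 564*√(543 - 700) - 700*√(543 - 700)) + 39071/239222 = -389692/(490000 + 394800 - 564*I*√157 - 700*I*√157) + 39071*(1/239222) = -389692/(490000 + 394800 - 564*I*√157 - 700*I*√157) + 39071/239222 = -389692/(884800 - 1264*I*√157) + 39071/239222 = 39071/239222 - 389692/(884800 - 1264*I*√157)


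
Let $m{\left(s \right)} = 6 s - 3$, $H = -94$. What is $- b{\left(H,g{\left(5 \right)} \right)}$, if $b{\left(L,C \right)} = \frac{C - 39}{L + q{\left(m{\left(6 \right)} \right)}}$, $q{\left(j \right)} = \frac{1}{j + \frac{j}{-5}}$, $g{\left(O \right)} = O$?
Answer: $- \frac{4488}{12403} \approx -0.36185$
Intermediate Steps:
$m{\left(s \right)} = -3 + 6 s$
$q{\left(j \right)} = \frac{5}{4 j}$ ($q{\left(j \right)} = \frac{1}{j + j \left(- \frac{1}{5}\right)} = \frac{1}{j - \frac{j}{5}} = \frac{1}{\frac{4}{5} j} = \frac{5}{4 j}$)
$b{\left(L,C \right)} = \frac{-39 + C}{\frac{5}{132} + L}$ ($b{\left(L,C \right)} = \frac{C - 39}{L + \frac{5}{4 \left(-3 + 6 \cdot 6\right)}} = \frac{-39 + C}{L + \frac{5}{4 \left(-3 + 36\right)}} = \frac{-39 + C}{L + \frac{5}{4 \cdot 33}} = \frac{-39 + C}{L + \frac{5}{4} \cdot \frac{1}{33}} = \frac{-39 + C}{L + \frac{5}{132}} = \frac{-39 + C}{\frac{5}{132} + L}$)
$- b{\left(H,g{\left(5 \right)} \right)} = - \frac{132 \left(-39 + 5\right)}{5 + 132 \left(-94\right)} = - \frac{132 \left(-34\right)}{5 - 12408} = - \frac{132 \left(-34\right)}{-12403} = - \frac{132 \left(-1\right) \left(-34\right)}{12403} = \left(-1\right) \frac{4488}{12403} = - \frac{4488}{12403}$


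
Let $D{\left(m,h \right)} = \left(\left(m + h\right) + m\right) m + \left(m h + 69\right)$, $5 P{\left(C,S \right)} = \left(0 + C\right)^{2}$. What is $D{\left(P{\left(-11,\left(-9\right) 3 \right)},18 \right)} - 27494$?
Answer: $- \frac{634563}{25} \approx -25383.0$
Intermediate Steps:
$P{\left(C,S \right)} = \frac{C^{2}}{5}$ ($P{\left(C,S \right)} = \frac{\left(0 + C\right)^{2}}{5} = \frac{C^{2}}{5}$)
$D{\left(m,h \right)} = 69 + h m + m \left(h + 2 m\right)$ ($D{\left(m,h \right)} = \left(\left(h + m\right) + m\right) m + \left(h m + 69\right) = \left(h + 2 m\right) m + \left(69 + h m\right) = m \left(h + 2 m\right) + \left(69 + h m\right) = 69 + h m + m \left(h + 2 m\right)$)
$D{\left(P{\left(-11,\left(-9\right) 3 \right)},18 \right)} - 27494 = \left(69 + 2 \left(\frac{\left(-11\right)^{2}}{5}\right)^{2} + 2 \cdot 18 \frac{\left(-11\right)^{2}}{5}\right) - 27494 = \left(69 + 2 \left(\frac{1}{5} \cdot 121\right)^{2} + 2 \cdot 18 \cdot \frac{1}{5} \cdot 121\right) - 27494 = \left(69 + 2 \left(\frac{121}{5}\right)^{2} + 2 \cdot 18 \cdot \frac{121}{5}\right) - 27494 = \left(69 + 2 \cdot \frac{14641}{25} + \frac{4356}{5}\right) - 27494 = \left(69 + \frac{29282}{25} + \frac{4356}{5}\right) - 27494 = \frac{52787}{25} - 27494 = - \frac{634563}{25}$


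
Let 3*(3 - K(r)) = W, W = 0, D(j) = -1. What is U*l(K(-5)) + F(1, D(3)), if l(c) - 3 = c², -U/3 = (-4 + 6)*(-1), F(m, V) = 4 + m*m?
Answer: 77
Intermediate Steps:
F(m, V) = 4 + m²
U = 6 (U = -3*(-4 + 6)*(-1) = -6*(-1) = -3*(-2) = 6)
K(r) = 3 (K(r) = 3 - ⅓*0 = 3 + 0 = 3)
l(c) = 3 + c²
U*l(K(-5)) + F(1, D(3)) = 6*(3 + 3²) + (4 + 1²) = 6*(3 + 9) + (4 + 1) = 6*12 + 5 = 72 + 5 = 77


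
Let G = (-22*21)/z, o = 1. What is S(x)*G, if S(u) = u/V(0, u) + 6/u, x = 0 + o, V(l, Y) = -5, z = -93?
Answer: 4466/155 ≈ 28.813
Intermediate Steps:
G = 154/31 (G = -22*21/(-93) = -462*(-1/93) = 154/31 ≈ 4.9677)
x = 1 (x = 0 + 1 = 1)
S(u) = 6/u - u/5 (S(u) = u/(-5) + 6/u = u*(-1/5) + 6/u = -u/5 + 6/u = 6/u - u/5)
S(x)*G = (6/1 - 1/5*1)*(154/31) = (6*1 - 1/5)*(154/31) = (6 - 1/5)*(154/31) = (29/5)*(154/31) = 4466/155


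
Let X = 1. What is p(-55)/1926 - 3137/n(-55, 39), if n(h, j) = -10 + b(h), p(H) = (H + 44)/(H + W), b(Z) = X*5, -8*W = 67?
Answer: 1531612237/2441205 ≈ 627.40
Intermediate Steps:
W = -67/8 (W = -1/8*67 = -67/8 ≈ -8.3750)
b(Z) = 5 (b(Z) = 1*5 = 5)
p(H) = (44 + H)/(-67/8 + H) (p(H) = (H + 44)/(H - 67/8) = (44 + H)/(-67/8 + H))
n(h, j) = -5 (n(h, j) = -10 + 5 = -5)
p(-55)/1926 - 3137/n(-55, 39) = (8*(44 - 55)/(-67 + 8*(-55)))/1926 - 3137/(-5) = (8*(-11)/(-67 - 440))*(1/1926) - 3137*(-1/5) = (8*(-11)/(-507))*(1/1926) + 3137/5 = (8*(-1/507)*(-11))*(1/1926) + 3137/5 = (88/507)*(1/1926) + 3137/5 = 44/488241 + 3137/5 = 1531612237/2441205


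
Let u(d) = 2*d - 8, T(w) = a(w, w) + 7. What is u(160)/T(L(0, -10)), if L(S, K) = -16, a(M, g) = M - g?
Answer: 312/7 ≈ 44.571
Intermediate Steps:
T(w) = 7 (T(w) = (w - w) + 7 = 0 + 7 = 7)
u(d) = -8 + 2*d
u(160)/T(L(0, -10)) = (-8 + 2*160)/7 = (-8 + 320)*(1/7) = 312*(1/7) = 312/7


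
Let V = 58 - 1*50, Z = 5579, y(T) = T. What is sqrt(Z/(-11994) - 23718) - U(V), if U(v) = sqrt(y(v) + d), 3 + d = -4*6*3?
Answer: I*(-sqrt(67) + sqrt(3412044376374)/11994) ≈ 145.82*I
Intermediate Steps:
d = -75 (d = -3 - 4*6*3 = -3 - 24*3 = -3 - 72 = -75)
V = 8 (V = 58 - 50 = 8)
U(v) = sqrt(-75 + v) (U(v) = sqrt(v - 75) = sqrt(-75 + v))
sqrt(Z/(-11994) - 23718) - U(V) = sqrt(5579/(-11994) - 23718) - sqrt(-75 + 8) = sqrt(5579*(-1/11994) - 23718) - sqrt(-67) = sqrt(-5579/11994 - 23718) - I*sqrt(67) = sqrt(-284479271/11994) - I*sqrt(67) = I*sqrt(3412044376374)/11994 - I*sqrt(67) = -I*sqrt(67) + I*sqrt(3412044376374)/11994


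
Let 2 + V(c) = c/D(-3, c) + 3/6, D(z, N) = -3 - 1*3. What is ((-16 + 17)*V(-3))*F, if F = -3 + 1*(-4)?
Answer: 7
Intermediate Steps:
D(z, N) = -6 (D(z, N) = -3 - 3 = -6)
V(c) = -3/2 - c/6 (V(c) = -2 + (c/(-6) + 3/6) = -2 + (c*(-1/6) + 3*(1/6)) = -2 + (-c/6 + 1/2) = -2 + (1/2 - c/6) = -3/2 - c/6)
F = -7 (F = -3 - 4 = -7)
((-16 + 17)*V(-3))*F = ((-16 + 17)*(-3/2 - 1/6*(-3)))*(-7) = (1*(-3/2 + 1/2))*(-7) = (1*(-1))*(-7) = -1*(-7) = 7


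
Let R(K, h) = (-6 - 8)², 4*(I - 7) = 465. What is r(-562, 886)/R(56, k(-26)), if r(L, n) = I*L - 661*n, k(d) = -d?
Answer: -1309825/392 ≈ -3341.4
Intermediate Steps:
I = 493/4 (I = 7 + (¼)*465 = 7 + 465/4 = 493/4 ≈ 123.25)
r(L, n) = -661*n + 493*L/4 (r(L, n) = 493*L/4 - 661*n = -661*n + 493*L/4)
R(K, h) = 196 (R(K, h) = (-14)² = 196)
r(-562, 886)/R(56, k(-26)) = (-661*886 + (493/4)*(-562))/196 = (-585646 - 138533/2)*(1/196) = -1309825/2*1/196 = -1309825/392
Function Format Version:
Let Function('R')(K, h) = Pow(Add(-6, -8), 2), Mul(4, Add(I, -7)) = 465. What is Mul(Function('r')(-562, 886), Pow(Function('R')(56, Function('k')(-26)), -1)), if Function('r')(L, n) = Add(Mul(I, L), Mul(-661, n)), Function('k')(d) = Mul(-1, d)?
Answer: Rational(-1309825, 392) ≈ -3341.4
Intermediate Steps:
I = Rational(493, 4) (I = Add(7, Mul(Rational(1, 4), 465)) = Add(7, Rational(465, 4)) = Rational(493, 4) ≈ 123.25)
Function('r')(L, n) = Add(Mul(-661, n), Mul(Rational(493, 4), L)) (Function('r')(L, n) = Add(Mul(Rational(493, 4), L), Mul(-661, n)) = Add(Mul(-661, n), Mul(Rational(493, 4), L)))
Function('R')(K, h) = 196 (Function('R')(K, h) = Pow(-14, 2) = 196)
Mul(Function('r')(-562, 886), Pow(Function('R')(56, Function('k')(-26)), -1)) = Mul(Add(Mul(-661, 886), Mul(Rational(493, 4), -562)), Pow(196, -1)) = Mul(Add(-585646, Rational(-138533, 2)), Rational(1, 196)) = Mul(Rational(-1309825, 2), Rational(1, 196)) = Rational(-1309825, 392)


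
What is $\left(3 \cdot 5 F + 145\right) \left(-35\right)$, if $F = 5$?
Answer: $-7700$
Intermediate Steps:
$\left(3 \cdot 5 F + 145\right) \left(-35\right) = \left(3 \cdot 5 \cdot 5 + 145\right) \left(-35\right) = \left(15 \cdot 5 + 145\right) \left(-35\right) = \left(75 + 145\right) \left(-35\right) = 220 \left(-35\right) = -7700$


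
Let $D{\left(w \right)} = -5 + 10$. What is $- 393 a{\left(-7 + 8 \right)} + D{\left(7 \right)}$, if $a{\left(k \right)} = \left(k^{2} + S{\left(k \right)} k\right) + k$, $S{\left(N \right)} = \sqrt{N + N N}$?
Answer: $-781 - 393 \sqrt{2} \approx -1336.8$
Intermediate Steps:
$S{\left(N \right)} = \sqrt{N + N^{2}}$
$D{\left(w \right)} = 5$
$a{\left(k \right)} = k + k^{2} + k \sqrt{k \left(1 + k\right)}$ ($a{\left(k \right)} = \left(k^{2} + \sqrt{k \left(1 + k\right)} k\right) + k = \left(k^{2} + k \sqrt{k \left(1 + k\right)}\right) + k = k + k^{2} + k \sqrt{k \left(1 + k\right)}$)
$- 393 a{\left(-7 + 8 \right)} + D{\left(7 \right)} = - 393 \left(-7 + 8\right) \left(1 + \left(-7 + 8\right) + \sqrt{\left(-7 + 8\right) \left(1 + \left(-7 + 8\right)\right)}\right) + 5 = - 393 \cdot 1 \left(1 + 1 + \sqrt{1 \left(1 + 1\right)}\right) + 5 = - 393 \cdot 1 \left(1 + 1 + \sqrt{1 \cdot 2}\right) + 5 = - 393 \cdot 1 \left(1 + 1 + \sqrt{2}\right) + 5 = - 393 \cdot 1 \left(2 + \sqrt{2}\right) + 5 = - 393 \left(2 + \sqrt{2}\right) + 5 = \left(-786 - 393 \sqrt{2}\right) + 5 = -781 - 393 \sqrt{2}$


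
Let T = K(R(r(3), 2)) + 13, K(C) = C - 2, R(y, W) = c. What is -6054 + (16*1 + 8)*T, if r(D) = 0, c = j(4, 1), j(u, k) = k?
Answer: -5766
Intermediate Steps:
c = 1
R(y, W) = 1
K(C) = -2 + C
T = 12 (T = (-2 + 1) + 13 = -1 + 13 = 12)
-6054 + (16*1 + 8)*T = -6054 + (16*1 + 8)*12 = -6054 + (16 + 8)*12 = -6054 + 24*12 = -6054 + 288 = -5766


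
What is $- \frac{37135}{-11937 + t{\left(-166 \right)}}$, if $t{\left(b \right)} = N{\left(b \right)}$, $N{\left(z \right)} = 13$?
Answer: $\frac{37135}{11924} \approx 3.1143$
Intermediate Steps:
$t{\left(b \right)} = 13$
$- \frac{37135}{-11937 + t{\left(-166 \right)}} = - \frac{37135}{-11937 + 13} = - \frac{37135}{-11924} = \left(-37135\right) \left(- \frac{1}{11924}\right) = \frac{37135}{11924}$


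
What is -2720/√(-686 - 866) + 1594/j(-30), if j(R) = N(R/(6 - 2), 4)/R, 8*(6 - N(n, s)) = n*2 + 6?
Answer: -127520/19 + 680*I*√97/97 ≈ -6711.6 + 69.044*I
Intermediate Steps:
N(n, s) = 21/4 - n/4 (N(n, s) = 6 - (n*2 + 6)/8 = 6 - (2*n + 6)/8 = 6 - (6 + 2*n)/8 = 6 + (-¾ - n/4) = 21/4 - n/4)
j(R) = (21/4 - R/16)/R (j(R) = (21/4 - R/(4*(6 - 2)))/R = (21/4 - R/(4*4))/R = (21/4 - R/16)/R)
-2720/√(-686 - 866) + 1594/j(-30) = -2720/√(-686 - 866) + 1594/(((1/16)*(84 - 1*(-30))/(-30))) = -2720*(-I*√97/388) + 1594/(((1/16)*(-1/30)*(84 + 30))) = -2720*(-I*√97/388) + 1594/(((1/16)*(-1/30)*114)) = -(-680)*I*√97/97 + 1594/(-19/80) = 680*I*√97/97 + 1594*(-80/19) = 680*I*√97/97 - 127520/19 = -127520/19 + 680*I*√97/97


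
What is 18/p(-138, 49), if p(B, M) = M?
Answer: 18/49 ≈ 0.36735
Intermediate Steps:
18/p(-138, 49) = 18/49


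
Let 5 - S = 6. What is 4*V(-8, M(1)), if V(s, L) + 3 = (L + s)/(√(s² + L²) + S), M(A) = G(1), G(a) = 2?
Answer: -828/67 - 48*√17/67 ≈ -15.312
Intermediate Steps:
S = -1 (S = 5 - 1*6 = 5 - 6 = -1)
M(A) = 2
V(s, L) = -3 + (L + s)/(-1 + √(L² + s²)) (V(s, L) = -3 + (L + s)/(√(s² + L²) - 1) = -3 + (L + s)/(√(L² + s²) - 1) = -3 + (L + s)/(-1 + √(L² + s²)))
4*V(-8, M(1)) = 4*((3 + 2 - 8 - 3*√(2² + (-8)²))/(-1 + √(2² + (-8)²))) = 4*((3 + 2 - 8 - 3*√(4 + 64))/(-1 + √(4 + 64))) = 4*((3 + 2 - 8 - 6*√17)/(-1 + √68)) = 4*((3 + 2 - 8 - 6*√17)/(-1 + 2*√17)) = 4*((-3 - 6*√17)/(-1 + 2*√17)) = 4*(-3 - 6*√17)/(-1 + 2*√17)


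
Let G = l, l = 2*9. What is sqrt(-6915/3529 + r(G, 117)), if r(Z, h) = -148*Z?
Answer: I*sqrt(33201435459)/3529 ≈ 51.633*I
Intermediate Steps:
l = 18
G = 18
sqrt(-6915/3529 + r(G, 117)) = sqrt(-6915/3529 - 148*18) = sqrt(-6915*1/3529 - 2664) = sqrt(-6915/3529 - 2664) = sqrt(-9408171/3529) = I*sqrt(33201435459)/3529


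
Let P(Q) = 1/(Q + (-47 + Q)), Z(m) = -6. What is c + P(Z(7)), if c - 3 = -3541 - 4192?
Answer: -456071/59 ≈ -7730.0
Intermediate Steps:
c = -7730 (c = 3 + (-3541 - 4192) = 3 - 7733 = -7730)
P(Q) = 1/(-47 + 2*Q)
c + P(Z(7)) = -7730 + 1/(-47 + 2*(-6)) = -7730 + 1/(-47 - 12) = -7730 + 1/(-59) = -7730 - 1/59 = -456071/59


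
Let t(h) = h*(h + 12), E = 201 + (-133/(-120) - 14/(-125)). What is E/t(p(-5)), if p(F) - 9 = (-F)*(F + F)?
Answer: 606661/3567000 ≈ 0.17008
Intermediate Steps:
p(F) = 9 - 2*F² (p(F) = 9 + (-F)*(F + F) = 9 + (-F)*(2*F) = 9 - 2*F²)
E = 606661/3000 (E = 201 + (-133*(-1/120) - 14*(-1/125)) = 201 + (133/120 + 14/125) = 201 + 3661/3000 = 606661/3000 ≈ 202.22)
t(h) = h*(12 + h)
E/t(p(-5)) = 606661/(3000*(((9 - 2*(-5)²)*(12 + (9 - 2*(-5)²))))) = 606661/(3000*(((9 - 2*25)*(12 + (9 - 2*25))))) = 606661/(3000*(((9 - 50)*(12 + (9 - 50))))) = 606661/(3000*((-41*(12 - 41)))) = 606661/(3000*((-41*(-29)))) = (606661/3000)/1189 = (606661/3000)*(1/1189) = 606661/3567000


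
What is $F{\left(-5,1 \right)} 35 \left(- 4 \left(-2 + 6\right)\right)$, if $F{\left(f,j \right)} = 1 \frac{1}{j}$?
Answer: $-560$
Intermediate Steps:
$F{\left(f,j \right)} = \frac{1}{j}$
$F{\left(-5,1 \right)} 35 \left(- 4 \left(-2 + 6\right)\right) = 1^{-1} \cdot 35 \left(- 4 \left(-2 + 6\right)\right) = 1 \cdot 35 \left(\left(-4\right) 4\right) = 35 \left(-16\right) = -560$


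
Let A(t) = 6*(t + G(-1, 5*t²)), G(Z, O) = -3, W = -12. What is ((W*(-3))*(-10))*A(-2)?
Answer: 10800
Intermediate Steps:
A(t) = -18 + 6*t (A(t) = 6*(t - 3) = 6*(-3 + t) = -18 + 6*t)
((W*(-3))*(-10))*A(-2) = (-12*(-3)*(-10))*(-18 + 6*(-2)) = (36*(-10))*(-18 - 12) = -360*(-30) = 10800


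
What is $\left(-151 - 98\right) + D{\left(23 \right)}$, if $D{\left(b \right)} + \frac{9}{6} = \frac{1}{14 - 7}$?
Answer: $- \frac{3505}{14} \approx -250.36$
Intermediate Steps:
$D{\left(b \right)} = - \frac{19}{14}$ ($D{\left(b \right)} = - \frac{3}{2} + \frac{1}{14 - 7} = - \frac{3}{2} + \frac{1}{7} = - \frac{19}{14}$)
$\left(-151 - 98\right) + D{\left(23 \right)} = \left(-151 - 98\right) - \frac{19}{14} = -249 - \frac{19}{14} = - \frac{3505}{14}$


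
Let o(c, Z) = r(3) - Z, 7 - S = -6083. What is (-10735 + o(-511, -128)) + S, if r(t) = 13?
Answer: -4504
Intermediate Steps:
S = 6090 (S = 7 - 1*(-6083) = 7 + 6083 = 6090)
o(c, Z) = 13 - Z
(-10735 + o(-511, -128)) + S = (-10735 + (13 - 1*(-128))) + 6090 = (-10735 + (13 + 128)) + 6090 = (-10735 + 141) + 6090 = -10594 + 6090 = -4504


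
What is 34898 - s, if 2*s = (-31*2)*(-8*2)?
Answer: 34402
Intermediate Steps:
s = 496 (s = ((-31*2)*(-8*2))/2 = (-62*(-16))/2 = (½)*992 = 496)
34898 - s = 34898 - 1*496 = 34898 - 496 = 34402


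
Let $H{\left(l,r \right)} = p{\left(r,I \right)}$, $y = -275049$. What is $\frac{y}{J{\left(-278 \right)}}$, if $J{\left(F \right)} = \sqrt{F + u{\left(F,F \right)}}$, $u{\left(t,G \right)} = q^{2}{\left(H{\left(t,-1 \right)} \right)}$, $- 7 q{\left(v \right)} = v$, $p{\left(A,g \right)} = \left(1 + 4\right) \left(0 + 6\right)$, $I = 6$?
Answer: $\frac{1925343 i \sqrt{12722}}{12722} \approx 17070.0 i$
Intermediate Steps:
$p{\left(A,g \right)} = 30$ ($p{\left(A,g \right)} = 5 \cdot 6 = 30$)
$H{\left(l,r \right)} = 30$
$q{\left(v \right)} = - \frac{v}{7}$
$u{\left(t,G \right)} = \frac{900}{49}$ ($u{\left(t,G \right)} = \left(\left(- \frac{1}{7}\right) 30\right)^{2} = \left(- \frac{30}{7}\right)^{2} = \frac{900}{49}$)
$J{\left(F \right)} = \sqrt{\frac{900}{49} + F}$ ($J{\left(F \right)} = \sqrt{F + \frac{900}{49}} = \sqrt{\frac{900}{49} + F}$)
$\frac{y}{J{\left(-278 \right)}} = - \frac{275049}{\frac{1}{7} \sqrt{900 + 49 \left(-278\right)}} = - \frac{275049}{\frac{1}{7} \sqrt{900 - 13622}} = - \frac{275049}{\frac{1}{7} \sqrt{-12722}} = - \frac{275049}{\frac{1}{7} i \sqrt{12722}} = - 275049 \left(- \frac{7 i \sqrt{12722}}{12722}\right) = \frac{1925343 i \sqrt{12722}}{12722}$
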